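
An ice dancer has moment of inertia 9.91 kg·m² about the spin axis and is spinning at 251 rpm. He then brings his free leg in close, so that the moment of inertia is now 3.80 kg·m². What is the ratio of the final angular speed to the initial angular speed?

ω₂/ω₁ ≈ 2.61

With no external torque about the axis, L is conserved: I₁ω₁ = I₂ω₂.
ω₂/ω₁ = I₁/I₂ = 9.910 / 3.800 = 2.608.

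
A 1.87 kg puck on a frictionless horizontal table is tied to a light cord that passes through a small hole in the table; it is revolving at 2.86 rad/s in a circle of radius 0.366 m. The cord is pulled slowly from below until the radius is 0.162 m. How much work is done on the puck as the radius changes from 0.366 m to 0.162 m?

W ≈ 4.20 J

The constraining force is radial, so m r² ω about the center is conserved.
ω₂ = ω₁ (r₁/r₂)² = (2.86)(0.366/0.162)² = 14.60 rad/s.
W = ΔKE = ½m(v₂² − v₁²) = 4.205 J.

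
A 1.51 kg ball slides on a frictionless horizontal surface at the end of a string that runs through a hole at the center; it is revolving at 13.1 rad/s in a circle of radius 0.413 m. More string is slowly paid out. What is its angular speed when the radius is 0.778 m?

ω₂ ≈ 3.69 rad/s

No torque about the axis ⇒ m r₁² ω₁ = m r₂² ω₂.
ω₂ = ω₁ (r₁/r₂)² = (13.1)(0.413/0.778)² = 3.692 rad/s.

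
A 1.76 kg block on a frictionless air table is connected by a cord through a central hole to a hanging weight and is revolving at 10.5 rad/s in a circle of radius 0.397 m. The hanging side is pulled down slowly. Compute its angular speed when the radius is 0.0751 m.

No torque about the axis ⇒ m r₁² ω₁ = m r₂² ω₂.
ω₂ = ω₁ (r₁/r₂)² = (10.5)(0.397/0.0751)² = 293.4 rad/s.

ω₂ ≈ 293 rad/s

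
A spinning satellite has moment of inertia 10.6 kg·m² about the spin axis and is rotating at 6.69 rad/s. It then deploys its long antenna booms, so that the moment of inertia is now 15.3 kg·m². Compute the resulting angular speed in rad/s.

ω₂ ≈ 4.63 rad/s

No external torque acts about the spin axis, so angular momentum is conserved.
ω₂ = I₁ω₁ / I₂ = (10.60)(6.69 rad/s) / (15.30) = 4.635 rad/s.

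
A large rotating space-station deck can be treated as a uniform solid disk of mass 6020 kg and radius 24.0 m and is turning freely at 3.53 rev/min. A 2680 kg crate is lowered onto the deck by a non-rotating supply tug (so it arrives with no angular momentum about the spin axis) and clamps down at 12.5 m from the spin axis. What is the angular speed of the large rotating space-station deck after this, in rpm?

The added mass arrives with no angular momentum about the spin axis, and any external torque about the spin axis is negligible, so the system's angular momentum is conserved.
I_p = ½(6020)(24.0)² = 1.734e+06 kg·m².
Added inertia Σmr² = (2680)(12.5)² = 4.188e+05 kg·m²; I_f = 1.734e+06 + 4.188e+05 = 2.153e+06 kg·m².
ω_f = I_p ω_i / I_f = (1.734e+06)(3.53) / 2.153e+06 = 2.843 rpm.

ω_f ≈ 2.84 rpm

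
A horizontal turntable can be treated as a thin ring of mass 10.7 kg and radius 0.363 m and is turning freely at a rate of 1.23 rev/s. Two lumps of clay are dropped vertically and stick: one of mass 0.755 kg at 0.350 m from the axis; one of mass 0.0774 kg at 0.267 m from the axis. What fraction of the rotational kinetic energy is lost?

fraction ≈ 0.0650

No external torque acts about the axis; L_before = L_after.
I_p = (10.7)(0.363)² = 1.410 kg·m².
Added inertia Σmr² = (0.755)(0.350)² + (0.0774)(0.267)² = 0.09801 kg·m²; I_f = 1.410 + 0.09801 = 1.508 kg·m².
ω_f = I_p ω_i / I_f = (1.410)(1.23) / 1.508 = 1.150 rev/s.
KE_i = ½(1.410)(7.728 rad/s)² = 42.11 J; KE_f = ½(1.508)(7.226)² = 39.37 J.
Fraction lost = 0.06499.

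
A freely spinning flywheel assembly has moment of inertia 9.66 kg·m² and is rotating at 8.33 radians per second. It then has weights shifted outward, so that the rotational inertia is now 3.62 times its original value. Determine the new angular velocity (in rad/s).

ω₂ ≈ 2.30 rad/s

Angular momentum about the spin axis is conserved since the torque about it is zero.
I₂ = 3.62 × 9.66 = 34.97 kg·m².
ω₂ = I₁ω₁ / I₂ = (9.660)(8.33 rad/s) / (34.97) = 2.301 rad/s.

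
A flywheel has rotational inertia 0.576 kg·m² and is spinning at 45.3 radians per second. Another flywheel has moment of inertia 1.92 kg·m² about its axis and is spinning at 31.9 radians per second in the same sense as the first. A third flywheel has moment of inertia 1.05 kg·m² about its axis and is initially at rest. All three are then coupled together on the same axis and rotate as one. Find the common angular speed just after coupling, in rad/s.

No external torque acts about the common axis, so total angular momentum is conserved.
Taking A's sense as positive: L = (0.5760)(45.3) + (1.920)(31.9) = 87.34 kg·m²·rad/s.
Combined I = 0.5760 + 1.920 + 1.050 = 3.546 kg·m².
ω_f = L / I = 87.34 / 3.546 = 24.63 rad/s.

|ω_f| ≈ 24.6 rad/s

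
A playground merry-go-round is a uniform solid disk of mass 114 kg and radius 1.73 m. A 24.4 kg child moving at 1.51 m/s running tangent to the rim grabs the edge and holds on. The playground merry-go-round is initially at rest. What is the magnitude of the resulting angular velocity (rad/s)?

The axle reaction passes through the axle and exerts no torque about it; angular momentum about the axle is conserved through the impact.
I_p = ½(114)(1.73)² = 170.6 kg·m². Taking the sense of the child's angular momentum as positive, L_{child} = m v R = (24.4)(1.51)(1.73) = 63.74 kg·m²/s.
L_i = 0 + 63.74 = 63.74 kg·m²/s.
After sticking, I_f = I_p + m R² = 170.6 + (24.4)(1.73)² = 243.6 kg·m².
ω_f = L_i / I_f = 63.74 / 243.6 = 0.2616 rad/s.

|ω_f| ≈ 0.262 rad/s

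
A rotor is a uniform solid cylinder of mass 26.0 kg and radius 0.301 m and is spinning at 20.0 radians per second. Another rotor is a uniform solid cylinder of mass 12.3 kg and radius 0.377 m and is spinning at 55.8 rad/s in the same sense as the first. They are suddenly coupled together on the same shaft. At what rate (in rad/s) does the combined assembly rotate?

|ω_f| ≈ 35.3 rad/s

No external torque acts about the common axis, so total angular momentum is conserved.
Moments of inertia: I_A = ½(26.0)(0.301)² = 1.178 kg·m²; I_B = ½(12.3)(0.377)² = 0.8741 kg·m².
Taking A's sense as positive: L = (1.178)(20.0) + (0.8741)(55.8) = 72.33 kg·m²·rad/s.
Combined I = 1.178 + 0.8741 = 2.052 kg·m².
ω_f = L / I = 72.33 / 2.052 = 35.25 rad/s.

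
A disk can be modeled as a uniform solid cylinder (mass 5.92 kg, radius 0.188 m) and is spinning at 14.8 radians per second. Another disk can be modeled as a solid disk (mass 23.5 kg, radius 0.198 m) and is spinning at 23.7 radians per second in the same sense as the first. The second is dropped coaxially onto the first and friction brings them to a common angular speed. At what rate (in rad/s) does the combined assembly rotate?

The coupling torques are internal; angular momentum about the shared axis is conserved.
Moments of inertia: I_A = ½(5.92)(0.188)² = 0.1046 kg·m²; I_B = ½(23.5)(0.198)² = 0.4606 kg·m².
Taking A's sense as positive: L = (0.1046)(14.8) + (0.4606)(23.7) = 12.47 kg·m²·rad/s.
Combined I = 0.1046 + 0.4606 = 0.5653 kg·m².
ω_f = L / I = 12.47 / 0.5653 = 22.05 rad/s.

|ω_f| ≈ 22.1 rad/s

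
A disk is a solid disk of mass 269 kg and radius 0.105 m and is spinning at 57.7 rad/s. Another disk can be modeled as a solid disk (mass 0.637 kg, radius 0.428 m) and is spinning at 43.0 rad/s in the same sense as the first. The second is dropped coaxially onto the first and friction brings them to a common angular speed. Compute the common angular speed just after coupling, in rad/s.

No external torque acts about the common axis, so total angular momentum is conserved.
Moments of inertia: I_A = ½(269)(0.105)² = 1.483 kg·m²; I_B = ½(0.637)(0.428)² = 0.05834 kg·m².
Taking A's sense as positive: L = (1.483)(57.7) + (0.05834)(43.0) = 88.07 kg·m²·rad/s.
Combined I = 1.483 + 0.05834 = 1.541 kg·m².
ω_f = L / I = 88.07 / 1.541 = 57.14 rad/s.

|ω_f| ≈ 57.1 rad/s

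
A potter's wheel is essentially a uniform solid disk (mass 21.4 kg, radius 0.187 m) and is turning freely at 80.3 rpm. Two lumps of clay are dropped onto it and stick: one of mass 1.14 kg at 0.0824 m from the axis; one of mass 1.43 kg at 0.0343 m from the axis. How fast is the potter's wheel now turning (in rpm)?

No external torque acts about the axis; L_before = L_after.
I_p = ½(21.4)(0.187)² = 0.3742 kg·m².
Added inertia Σmr² = (1.14)(0.0824)² + (1.43)(0.0343)² = 0.009423 kg·m²; I_f = 0.3742 + 0.009423 = 0.3836 kg·m².
ω_f = I_p ω_i / I_f = (0.3742)(80.3) / 0.3836 = 78.33 rpm.

ω_f ≈ 78.3 rpm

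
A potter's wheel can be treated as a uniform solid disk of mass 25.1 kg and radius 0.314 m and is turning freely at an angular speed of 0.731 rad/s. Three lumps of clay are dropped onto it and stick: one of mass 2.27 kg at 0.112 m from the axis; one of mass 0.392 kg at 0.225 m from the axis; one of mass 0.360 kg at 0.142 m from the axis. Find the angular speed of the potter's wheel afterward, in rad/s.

ω_f ≈ 0.700 rad/s

The added mass arrives with no angular momentum about the axis, and any external torque about the axis is negligible, so the system's angular momentum is conserved.
I_p = ½(25.1)(0.314)² = 1.237 kg·m².
Added inertia Σmr² = (2.27)(0.112)² + (0.392)(0.225)² + (0.360)(0.142)² = 0.05558 kg·m²; I_f = 1.237 + 0.05558 = 1.293 kg·m².
ω_f = I_p ω_i / I_f = (1.237)(0.731) / 1.293 = 0.6996 rad/s.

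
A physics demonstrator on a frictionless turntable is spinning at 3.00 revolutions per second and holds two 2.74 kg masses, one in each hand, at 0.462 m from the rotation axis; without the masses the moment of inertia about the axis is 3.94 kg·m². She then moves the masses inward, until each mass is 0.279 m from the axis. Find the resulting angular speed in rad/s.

No external torque acts about the spin axis, so angular momentum is conserved.
I₁ = 3.94 + 2(2.74)(0.462)² = 5.110 kg·m²; I₂ = 3.94 + 2(2.74)(0.279)² = 4.367 kg·m².
ω₂ = I₁ω₁ / I₂ = (5.110)(3.00 rev/s) / (4.367) = 3.511 rev/s = 22.06 rad/s.

ω₂ ≈ 22.1 rad/s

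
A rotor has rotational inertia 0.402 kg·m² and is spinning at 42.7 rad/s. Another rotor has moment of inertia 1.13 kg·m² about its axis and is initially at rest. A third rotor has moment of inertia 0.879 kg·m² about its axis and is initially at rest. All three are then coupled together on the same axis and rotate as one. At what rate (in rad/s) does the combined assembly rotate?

No external torque acts about the common axis, so total angular momentum is conserved.
Taking A's sense as positive: L = (0.4020)(42.7) = 17.17 kg·m²·rad/s.
Combined I = 0.4020 + 1.130 + 0.8790 = 2.411 kg·m².
ω_f = L / I = 17.17 / 2.411 = 7.120 rad/s.

|ω_f| ≈ 7.12 rad/s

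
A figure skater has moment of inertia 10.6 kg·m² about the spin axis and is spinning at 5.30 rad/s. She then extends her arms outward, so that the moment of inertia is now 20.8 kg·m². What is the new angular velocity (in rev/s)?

No external torque acts about the spin axis, so angular momentum is conserved.
ω₂ = I₁ω₁ / I₂ = (10.60)(5.30 rad/s) / (20.80) = 2.701 rad/s = 0.4299 rev/s.

ω₂ ≈ 0.430 rev/s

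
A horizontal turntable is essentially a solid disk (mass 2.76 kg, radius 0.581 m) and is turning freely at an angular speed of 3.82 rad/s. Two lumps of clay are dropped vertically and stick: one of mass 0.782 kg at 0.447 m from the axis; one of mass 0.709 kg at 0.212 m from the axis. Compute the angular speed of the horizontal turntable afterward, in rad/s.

ω_f ≈ 2.72 rad/s

No external torque acts about the axis; L_before = L_after.
I_p = ½(2.76)(0.581)² = 0.4658 kg·m².
Added inertia Σmr² = (0.782)(0.447)² + (0.709)(0.212)² = 0.1881 kg·m²; I_f = 0.4658 + 0.1881 = 0.6540 kg·m².
ω_f = I_p ω_i / I_f = (0.4658)(3.82) / 0.6540 = 2.721 rad/s.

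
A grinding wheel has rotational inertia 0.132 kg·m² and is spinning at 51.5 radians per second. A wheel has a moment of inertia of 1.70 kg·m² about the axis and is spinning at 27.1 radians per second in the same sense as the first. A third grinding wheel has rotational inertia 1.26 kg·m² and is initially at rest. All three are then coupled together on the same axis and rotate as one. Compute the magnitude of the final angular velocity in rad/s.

|ω_f| ≈ 17.1 rad/s

No external torque acts about the common axis, so total angular momentum is conserved.
Taking A's sense as positive: L = (0.1320)(51.5) + (1.700)(27.1) = 52.87 kg·m²·rad/s.
Combined I = 0.1320 + 1.700 + 1.260 = 3.092 kg·m².
ω_f = L / I = 52.87 / 3.092 = 17.10 rad/s.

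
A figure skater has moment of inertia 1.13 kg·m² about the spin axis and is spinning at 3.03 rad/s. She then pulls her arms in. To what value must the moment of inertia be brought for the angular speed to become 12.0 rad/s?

Angular momentum about the spin axis is conserved since the torque about it is zero.
I₂ = I₁ω₁ / ω₂ = (1.13)(3.03) / (12.0) = 0.2853 kg·m².

I₂ ≈ 0.285 kg·m²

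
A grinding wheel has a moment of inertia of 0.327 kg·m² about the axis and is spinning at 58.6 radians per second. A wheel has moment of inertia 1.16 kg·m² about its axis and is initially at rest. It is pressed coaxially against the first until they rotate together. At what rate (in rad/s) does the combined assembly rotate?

The coupling torques are internal; angular momentum about the shared axis is conserved.
Taking A's sense as positive: L = (0.3270)(58.6) = 19.16 kg·m²·rad/s.
Combined I = 0.3270 + 1.160 = 1.487 kg·m².
ω_f = L / I = 19.16 / 1.487 = 12.89 rad/s.

|ω_f| ≈ 12.9 rad/s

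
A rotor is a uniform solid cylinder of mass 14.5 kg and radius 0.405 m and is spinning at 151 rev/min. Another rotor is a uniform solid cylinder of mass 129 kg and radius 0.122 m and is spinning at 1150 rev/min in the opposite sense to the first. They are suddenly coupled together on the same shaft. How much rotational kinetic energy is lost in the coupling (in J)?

ΔKE lost ≈ 4930 J

The coupling torques are internal; angular momentum about the shared axis is conserved.
Moments of inertia: I_A = ½(14.5)(0.405)² = 1.189 kg·m²; I_B = ½(129)(0.122)² = 0.9600 kg·m².
Taking A's sense as positive: L = (1.189)(151) − (0.9600)(1150) = -924.5 kg·m²·rpm.
Combined I = 1.189 + 0.9600 = 2.149 kg·m².
ω_f = L / I = -924.5 / 2.149 = -430.1 rpm.
KE_i = ½ΣIω² = 7110 J; KE_f = ½(2.149)(45.04)² = 2180 J.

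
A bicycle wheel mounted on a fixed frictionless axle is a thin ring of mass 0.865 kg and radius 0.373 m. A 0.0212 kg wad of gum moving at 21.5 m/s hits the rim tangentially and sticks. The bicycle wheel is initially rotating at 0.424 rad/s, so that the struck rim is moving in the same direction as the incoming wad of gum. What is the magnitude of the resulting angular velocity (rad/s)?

The axle reaction passes through the axle and exerts no torque about it; angular momentum about the axle is conserved through the impact.
I_p = (0.865)(0.373)² = 0.1203 kg·m². Taking the sense of the wad of gum's angular momentum as positive, L_{wad} = m v R = (0.0212)(21.5)(0.373) = 0.1700 kg·m²/s.
L_i = +I_p ω_p + m v R = +(0.1203)(0.424) + 0.1700 = 0.2210 kg·m²/s.
After sticking, I_f = I_p + m R² = 0.1203 + (0.0212)(0.373)² = 0.1233 kg·m².
ω_f = L_i / I_f = 0.2210 / 0.1233 = 1.793 rad/s.

|ω_f| ≈ 1.79 rad/s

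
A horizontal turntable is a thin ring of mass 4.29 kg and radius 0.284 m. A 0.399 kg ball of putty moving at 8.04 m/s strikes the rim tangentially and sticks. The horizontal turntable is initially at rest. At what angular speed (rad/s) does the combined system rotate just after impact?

About the axle the impulsive forces during the collision are internal, so angular momentum about that axis is conserved.
I_p = (4.29)(0.284)² = 0.3460 kg·m². Taking the sense of the ball of putty's angular momentum as positive, L_{ball} = m v R = (0.399)(8.04)(0.284) = 0.9111 kg·m²/s.
L_i = 0 + 0.9111 = 0.9111 kg·m²/s.
After sticking, I_f = I_p + m R² = 0.3460 + (0.399)(0.284)² = 0.3782 kg·m².
ω_f = L_i / I_f = 0.9111 / 0.3782 = 2.409 rad/s.

|ω_f| ≈ 2.41 rad/s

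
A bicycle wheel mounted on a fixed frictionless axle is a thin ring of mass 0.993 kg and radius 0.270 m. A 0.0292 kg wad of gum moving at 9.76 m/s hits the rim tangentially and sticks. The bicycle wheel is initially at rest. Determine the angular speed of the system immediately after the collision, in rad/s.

About the axle the impulsive forces during the collision are internal, so angular momentum about that axis is conserved.
I_p = (0.993)(0.270)² = 0.07239 kg·m². Taking the sense of the wad of gum's angular momentum as positive, L_{wad} = m v R = (0.0292)(9.76)(0.270) = 0.07695 kg·m²/s.
L_i = 0 + 0.07695 = 0.07695 kg·m²/s.
After sticking, I_f = I_p + m R² = 0.07239 + (0.0292)(0.270)² = 0.07452 kg·m².
ω_f = L_i / I_f = 0.07695 / 0.07452 = 1.033 rad/s.

|ω_f| ≈ 1.03 rad/s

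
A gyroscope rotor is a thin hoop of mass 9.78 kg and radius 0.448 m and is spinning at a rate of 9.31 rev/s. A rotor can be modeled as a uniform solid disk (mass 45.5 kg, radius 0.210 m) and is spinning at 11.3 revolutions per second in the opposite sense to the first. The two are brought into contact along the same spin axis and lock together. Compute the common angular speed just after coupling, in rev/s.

The coupling torques are internal; angular momentum about the shared axis is conserved.
Moments of inertia: I_A = (9.78)(0.448)² = 1.963 kg·m²; I_B = ½(45.5)(0.210)² = 1.003 kg·m².
Taking A's sense as positive: L = (1.963)(9.31) − (1.003)(11.3) = 6.937 kg·m²·rev/s.
Combined I = 1.963 + 1.003 = 2.966 kg·m².
ω_f = L / I = 6.937 / 2.966 = 2.339 rev/s.

|ω_f| ≈ 2.34 rev/s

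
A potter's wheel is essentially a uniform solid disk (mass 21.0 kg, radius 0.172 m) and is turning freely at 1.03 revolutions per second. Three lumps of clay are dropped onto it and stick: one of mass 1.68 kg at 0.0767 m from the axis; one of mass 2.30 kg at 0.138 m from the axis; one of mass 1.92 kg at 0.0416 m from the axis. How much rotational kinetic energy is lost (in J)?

energy lost ≈ 1.01 J

No external torque acts about the axis; L_before = L_after.
I_p = ½(21.0)(0.172)² = 0.3106 kg·m².
Added inertia Σmr² = (1.68)(0.0767)² + (2.30)(0.138)² + (1.92)(0.0416)² = 0.05701 kg·m²; I_f = 0.3106 + 0.05701 = 0.3676 kg·m².
ω_f = I_p ω_i / I_f = (0.3106)(1.03) / 0.3676 = 0.8703 rev/s.
KE_i = ½(0.3106)(6.472 rad/s)² = 6.505 J; KE_f = ½(0.3676)(5.468)² = 5.496 J.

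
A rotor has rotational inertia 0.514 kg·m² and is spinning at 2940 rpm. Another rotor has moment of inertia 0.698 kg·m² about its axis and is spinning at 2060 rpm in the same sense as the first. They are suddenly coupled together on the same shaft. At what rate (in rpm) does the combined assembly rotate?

The coupling torques are internal; angular momentum about the shared axis is conserved.
Taking A's sense as positive: L = (0.5140)(2940) + (0.6980)(2060) = 2949 kg·m²·rpm.
Combined I = 0.5140 + 0.6980 = 1.212 kg·m².
ω_f = L / I = 2949 / 1.212 = 2433 rpm.

|ω_f| ≈ 2430 rpm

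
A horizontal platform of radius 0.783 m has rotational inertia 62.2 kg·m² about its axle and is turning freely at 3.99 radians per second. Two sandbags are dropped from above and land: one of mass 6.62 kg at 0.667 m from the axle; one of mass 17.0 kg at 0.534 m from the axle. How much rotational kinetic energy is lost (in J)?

The added mass arrives with no angular momentum about the axle, and any external torque about the axle is negligible, so the system's angular momentum is conserved.
Added inertia Σmr² = (6.62)(0.667)² + (17.0)(0.534)² = 7.793 kg·m²; I_f = 62.20 + 7.793 = 69.99 kg·m².
ω_f = I_p ω_i / I_f = (62.20)(3.99) / 69.99 = 3.546 rad/s.
KE_i = ½(62.20)(3.990 rad/s)² = 495.1 J; KE_f = ½(69.99)(3.546)² = 440.0 J.

energy lost ≈ 55.1 J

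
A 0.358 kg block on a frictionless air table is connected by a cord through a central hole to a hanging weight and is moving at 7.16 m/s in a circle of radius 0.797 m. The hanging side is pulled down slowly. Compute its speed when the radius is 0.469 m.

v₂ ≈ 12.2 m/s

The only horizontal force on the mass is along the cord (radial), so it exerts no torque about the hole and angular momentum m v r is conserved.
v₂ = v₁ r₁ / r₂ = (7.16)(0.797) / (0.469) = 12.17 m/s.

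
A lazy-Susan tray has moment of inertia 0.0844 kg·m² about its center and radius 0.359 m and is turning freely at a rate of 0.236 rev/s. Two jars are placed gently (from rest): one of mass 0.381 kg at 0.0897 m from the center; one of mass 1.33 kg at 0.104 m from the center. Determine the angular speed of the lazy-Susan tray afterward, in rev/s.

ω_f ≈ 0.196 rev/s

The added mass arrives with no angular momentum about the center, and any external torque about the center is negligible, so the system's angular momentum is conserved.
Added inertia Σmr² = (0.381)(0.0897)² + (1.33)(0.104)² = 0.01745 kg·m²; I_f = 0.08440 + 0.01745 = 0.1019 kg·m².
ω_f = I_p ω_i / I_f = (0.08440)(0.236) / 0.1019 = 0.1956 rev/s.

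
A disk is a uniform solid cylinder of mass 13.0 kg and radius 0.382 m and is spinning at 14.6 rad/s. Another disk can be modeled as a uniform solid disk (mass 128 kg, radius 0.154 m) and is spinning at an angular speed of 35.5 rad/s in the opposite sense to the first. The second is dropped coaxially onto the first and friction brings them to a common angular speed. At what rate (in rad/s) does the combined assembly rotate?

No external torque acts about the common axis, so total angular momentum is conserved.
Moments of inertia: I_A = ½(13.0)(0.382)² = 0.9485 kg·m²; I_B = ½(128)(0.154)² = 1.518 kg·m².
Taking A's sense as positive: L = (0.9485)(14.6) − (1.518)(35.5) = -40.03 kg·m²·rad/s.
Combined I = 0.9485 + 1.518 = 2.466 kg·m².
ω_f = L / I = -40.03 / 2.466 = -16.23 rad/s.

|ω_f| ≈ 16.2 rad/s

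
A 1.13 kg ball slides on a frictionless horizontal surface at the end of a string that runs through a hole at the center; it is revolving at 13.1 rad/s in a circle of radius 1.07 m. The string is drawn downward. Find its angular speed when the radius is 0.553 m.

ω₂ ≈ 49.0 rad/s

No torque about the axis ⇒ m r₁² ω₁ = m r₂² ω₂.
ω₂ = ω₁ (r₁/r₂)² = (13.1)(1.07/0.553)² = 49.04 rad/s.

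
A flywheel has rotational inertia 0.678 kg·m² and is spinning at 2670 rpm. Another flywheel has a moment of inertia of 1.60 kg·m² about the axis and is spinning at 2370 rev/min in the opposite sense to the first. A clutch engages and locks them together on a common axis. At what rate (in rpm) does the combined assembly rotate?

|ω_f| ≈ 870 rpm

No external torque acts about the common axis, so total angular momentum is conserved.
Taking A's sense as positive: L = (0.6780)(2670) − (1.600)(2370) = -1982 kg·m²·rpm.
Combined I = 0.6780 + 1.600 = 2.278 kg·m².
ω_f = L / I = -1982 / 2.278 = -869.9 rpm.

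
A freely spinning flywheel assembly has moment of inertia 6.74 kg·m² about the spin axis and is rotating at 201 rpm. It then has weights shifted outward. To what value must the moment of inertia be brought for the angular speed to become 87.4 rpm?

I₂ ≈ 15.5 kg·m²

Angular momentum about the spin axis is conserved since the torque about it is zero.
I₂ = I₁ω₁ / ω₂ = (6.74)(201) / (87.4) = 15.50 kg·m².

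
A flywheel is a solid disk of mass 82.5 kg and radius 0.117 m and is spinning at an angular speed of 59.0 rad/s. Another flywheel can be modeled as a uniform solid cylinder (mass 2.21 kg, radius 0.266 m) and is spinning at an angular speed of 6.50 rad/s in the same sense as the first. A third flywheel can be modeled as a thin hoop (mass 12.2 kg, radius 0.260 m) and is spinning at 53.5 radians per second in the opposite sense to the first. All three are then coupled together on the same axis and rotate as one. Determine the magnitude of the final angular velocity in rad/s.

|ω_f| ≈ 7.02 rad/s

No external torque acts about the common axis, so total angular momentum is conserved.
Moments of inertia: I_A = ½(82.5)(0.117)² = 0.5647 kg·m²; I_B = ½(2.21)(0.266)² = 0.07819 kg·m²; I_C = (12.2)(0.260)² = 0.8247 kg·m².
Taking A's sense as positive: L = (0.5647)(59.0) + (0.07819)(6.50) − (0.8247)(53.5) = -10.30 kg·m²·rad/s.
Combined I = 0.5647 + 0.07819 + 0.8247 = 1.468 kg·m².
ω_f = L / I = -10.30 / 1.468 = -7.017 rad/s.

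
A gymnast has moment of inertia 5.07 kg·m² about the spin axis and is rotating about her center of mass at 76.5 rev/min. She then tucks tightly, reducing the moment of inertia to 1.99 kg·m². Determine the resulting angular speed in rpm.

Angular momentum about the spin axis is conserved since the torque about it is zero.
ω₂ = I₁ω₁ / I₂ = (5.070)(76.5 rpm) / (1.990) = 194.9 rpm.

ω₂ ≈ 195 rpm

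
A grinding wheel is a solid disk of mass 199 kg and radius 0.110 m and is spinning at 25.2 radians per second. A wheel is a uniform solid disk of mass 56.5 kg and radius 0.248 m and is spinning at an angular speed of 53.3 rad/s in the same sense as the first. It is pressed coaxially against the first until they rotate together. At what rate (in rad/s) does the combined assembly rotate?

No external torque acts about the common axis, so total angular momentum is conserved.
Moments of inertia: I_A = ½(199)(0.110)² = 1.204 kg·m²; I_B = ½(56.5)(0.248)² = 1.737 kg·m².
Taking A's sense as positive: L = (1.204)(25.2) + (1.737)(53.3) = 122.9 kg·m²·rad/s.
Combined I = 1.204 + 1.737 = 2.941 kg·m².
ω_f = L / I = 122.9 / 2.941 = 41.80 rad/s.

|ω_f| ≈ 41.8 rad/s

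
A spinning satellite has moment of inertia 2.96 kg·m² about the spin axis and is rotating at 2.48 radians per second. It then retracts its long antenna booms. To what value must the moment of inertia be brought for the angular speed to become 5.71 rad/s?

I₂ ≈ 1.29 kg·m²

Angular momentum about the spin axis is conserved since the torque about it is zero.
I₂ = I₁ω₁ / ω₂ = (2.96)(2.48) / (5.71) = 1.286 kg·m².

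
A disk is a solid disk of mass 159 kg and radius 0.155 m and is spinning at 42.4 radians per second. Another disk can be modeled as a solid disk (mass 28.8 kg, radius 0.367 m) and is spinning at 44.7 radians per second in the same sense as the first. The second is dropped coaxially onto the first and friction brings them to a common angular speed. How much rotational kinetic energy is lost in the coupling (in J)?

The coupling torques are internal; angular momentum about the shared axis is conserved.
Moments of inertia: I_A = ½(159)(0.155)² = 1.910 kg·m²; I_B = ½(28.8)(0.367)² = 1.940 kg·m².
Taking A's sense as positive: L = (1.910)(42.4) + (1.940)(44.7) = 167.7 kg·m²·rad/s.
Combined I = 1.910 + 1.940 = 3.850 kg·m².
ω_f = L / I = 167.7 / 3.850 = 43.56 rad/s.
KE_i = ½ΣIω² = 3655 J; KE_f = ½(3.850)(43.56)² = 3652 J.

ΔKE lost ≈ 2.55 J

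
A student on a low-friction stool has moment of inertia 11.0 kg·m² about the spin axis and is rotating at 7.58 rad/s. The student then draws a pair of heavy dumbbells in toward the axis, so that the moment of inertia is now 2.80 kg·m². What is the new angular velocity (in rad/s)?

ω₂ ≈ 29.8 rad/s

No external torque acts about the spin axis, so angular momentum is conserved.
ω₂ = I₁ω₁ / I₂ = (11.00)(7.58 rad/s) / (2.800) = 29.78 rad/s.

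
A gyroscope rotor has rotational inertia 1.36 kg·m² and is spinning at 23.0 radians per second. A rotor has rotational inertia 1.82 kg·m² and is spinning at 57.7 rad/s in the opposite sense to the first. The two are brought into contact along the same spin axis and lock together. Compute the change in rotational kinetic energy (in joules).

ΔKE ≈ -2530 J

No external torque acts about the common axis, so total angular momentum is conserved.
Taking A's sense as positive: L = (1.360)(23.0) − (1.820)(57.7) = -73.73 kg·m²·rad/s.
Combined I = 1.360 + 1.820 = 3.180 kg·m².
ω_f = L / I = -73.73 / 3.180 = -23.19 rad/s.
KE_i = ½ΣIω² = 3389 J; KE_f = ½(3.180)(23.19)² = 854.8 J.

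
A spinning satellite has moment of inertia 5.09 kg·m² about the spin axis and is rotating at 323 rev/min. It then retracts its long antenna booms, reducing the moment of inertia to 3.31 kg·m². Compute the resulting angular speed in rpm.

With no external torque about the axis, L is conserved: I₁ω₁ = I₂ω₂.
ω₂ = I₁ω₁ / I₂ = (5.090)(323 rpm) / (3.310) = 496.7 rpm.

ω₂ ≈ 497 rpm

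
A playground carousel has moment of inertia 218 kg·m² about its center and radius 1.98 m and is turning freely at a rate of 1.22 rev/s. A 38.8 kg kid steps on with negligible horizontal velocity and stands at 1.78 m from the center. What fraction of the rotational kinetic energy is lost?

The added mass arrives with no angular momentum about the center, and any external torque about the center is negligible, so the system's angular momentum is conserved.
Added inertia Σmr² = (38.8)(1.78)² = 122.9 kg·m²; I_f = 218.0 + 122.9 = 340.9 kg·m².
ω_f = I_p ω_i / I_f = (218.0)(1.22) / 340.9 = 0.7801 rev/s.
KE_i = ½(218.0)(7.665 rad/s)² = 6405 J; KE_f = ½(340.9)(4.901)² = 4095 J.
Fraction lost = 0.3606.

fraction ≈ 0.361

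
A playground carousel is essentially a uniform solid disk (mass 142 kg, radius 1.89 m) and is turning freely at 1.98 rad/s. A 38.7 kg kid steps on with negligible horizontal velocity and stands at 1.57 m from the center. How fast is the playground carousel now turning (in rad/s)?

The added mass arrives with no angular momentum about the center, and any external torque about the center is negligible, so the system's angular momentum is conserved.
I_p = ½(142)(1.89)² = 253.6 kg·m².
Added inertia Σmr² = (38.7)(1.57)² = 95.39 kg·m²; I_f = 253.6 + 95.39 = 349.0 kg·m².
ω_f = I_p ω_i / I_f = (253.6)(1.98) / 349.0 = 1.439 rad/s.

ω_f ≈ 1.44 rad/s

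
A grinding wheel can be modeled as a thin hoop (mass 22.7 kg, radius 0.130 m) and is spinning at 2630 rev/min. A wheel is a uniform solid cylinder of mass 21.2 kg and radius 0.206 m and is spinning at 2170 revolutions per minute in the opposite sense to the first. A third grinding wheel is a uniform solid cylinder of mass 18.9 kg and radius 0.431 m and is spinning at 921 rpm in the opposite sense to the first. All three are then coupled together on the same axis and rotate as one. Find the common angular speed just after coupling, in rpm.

The coupling torques are internal; angular momentum about the shared axis is conserved.
Moments of inertia: I_A = (22.7)(0.130)² = 0.3836 kg·m²; I_B = ½(21.2)(0.206)² = 0.4498 kg·m²; I_C = ½(18.9)(0.431)² = 1.755 kg·m².
Taking A's sense as positive: L = (0.3836)(2630) − (0.4498)(2170) − (1.755)(921) = -1584 kg·m²·rpm.
Combined I = 0.3836 + 0.4498 + 1.755 = 2.589 kg·m².
ω_f = L / I = -1584 / 2.589 = -611.8 rpm.

|ω_f| ≈ 612 rpm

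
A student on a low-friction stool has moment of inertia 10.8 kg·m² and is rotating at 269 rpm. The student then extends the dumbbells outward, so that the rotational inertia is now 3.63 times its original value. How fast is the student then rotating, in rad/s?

ω₂ ≈ 7.76 rad/s

No external torque acts about the spin axis, so angular momentum is conserved.
I₂ = 3.63 × 10.8 = 39.20 kg·m².
ω₂ = I₁ω₁ / I₂ = (10.80)(269 rpm) / (39.20) = 74.10 rpm = 7.760 rad/s.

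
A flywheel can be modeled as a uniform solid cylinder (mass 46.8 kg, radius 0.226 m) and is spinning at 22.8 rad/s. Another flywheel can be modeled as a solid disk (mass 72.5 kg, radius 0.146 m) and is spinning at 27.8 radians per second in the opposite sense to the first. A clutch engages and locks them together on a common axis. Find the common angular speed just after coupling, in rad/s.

|ω_f| ≈ 2.93 rad/s

The coupling torques are internal; angular momentum about the shared axis is conserved.
Moments of inertia: I_A = ½(46.8)(0.226)² = 1.195 kg·m²; I_B = ½(72.5)(0.146)² = 0.7727 kg·m².
Taking A's sense as positive: L = (1.195)(22.8) − (0.7727)(27.8) = 5.769 kg·m²·rad/s.
Combined I = 1.195 + 0.7727 = 1.968 kg·m².
ω_f = L / I = 5.769 / 1.968 = 2.932 rad/s.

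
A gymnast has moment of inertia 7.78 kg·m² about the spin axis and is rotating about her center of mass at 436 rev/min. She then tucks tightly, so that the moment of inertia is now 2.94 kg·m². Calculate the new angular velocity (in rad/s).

No external torque acts about the spin axis, so angular momentum is conserved.
ω₂ = I₁ω₁ / I₂ = (7.780)(436 rpm) / (2.940) = 1154 rpm = 120.8 rad/s.

ω₂ ≈ 121 rad/s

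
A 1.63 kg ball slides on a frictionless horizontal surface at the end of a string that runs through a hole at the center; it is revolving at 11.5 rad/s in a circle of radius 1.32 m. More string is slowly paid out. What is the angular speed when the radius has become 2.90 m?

ω₂ ≈ 2.38 rad/s

The constraining force is radial, so m r² ω about the center is conserved.
ω₂ = ω₁ (r₁/r₂)² = (11.5)(1.32/2.90)² = 2.383 rad/s.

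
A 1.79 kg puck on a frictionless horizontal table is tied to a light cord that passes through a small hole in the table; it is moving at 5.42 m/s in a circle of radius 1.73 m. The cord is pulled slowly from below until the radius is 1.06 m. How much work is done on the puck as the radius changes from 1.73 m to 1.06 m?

The only horizontal force on the mass is along the cord (radial), so it exerts no torque about the hole and angular momentum m v r is conserved.
v₂ = v₁ r₁ / r₂ = (5.42)(1.73) / (1.06) = 8.846 m/s.
W = ΔKE = ½m(v₂² − v₁²) = 43.74 J.

W ≈ 43.7 J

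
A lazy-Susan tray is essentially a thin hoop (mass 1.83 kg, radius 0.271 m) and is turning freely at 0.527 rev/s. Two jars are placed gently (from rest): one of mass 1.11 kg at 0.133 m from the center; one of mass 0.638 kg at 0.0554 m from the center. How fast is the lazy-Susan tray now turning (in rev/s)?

The added mass arrives with no angular momentum about the center, and any external torque about the center is negligible, so the system's angular momentum is conserved.
I_p = (1.83)(0.271)² = 0.1344 kg·m².
Added inertia Σmr² = (1.11)(0.133)² + (0.638)(0.0554)² = 0.02159 kg·m²; I_f = 0.1344 + 0.02159 = 0.1560 kg·m².
ω_f = I_p ω_i / I_f = (0.1344)(0.527) / 0.1560 = 0.4541 rev/s.

ω_f ≈ 0.454 rev/s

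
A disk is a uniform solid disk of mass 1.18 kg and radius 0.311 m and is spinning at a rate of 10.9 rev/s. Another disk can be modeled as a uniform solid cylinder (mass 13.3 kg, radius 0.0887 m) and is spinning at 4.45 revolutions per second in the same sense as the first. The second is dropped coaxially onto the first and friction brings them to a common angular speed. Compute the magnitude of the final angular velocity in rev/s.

The coupling torques are internal; angular momentum about the shared axis is conserved.
Moments of inertia: I_A = ½(1.18)(0.311)² = 0.05707 kg·m²; I_B = ½(13.3)(0.0887)² = 0.05232 kg·m².
Taking A's sense as positive: L = (0.05707)(10.9) + (0.05232)(4.45) = 0.8548 kg·m²·rev/s.
Combined I = 0.05707 + 0.05232 = 0.1094 kg·m².
ω_f = L / I = 0.8548 / 0.1094 = 7.815 rev/s.

|ω_f| ≈ 7.81 rev/s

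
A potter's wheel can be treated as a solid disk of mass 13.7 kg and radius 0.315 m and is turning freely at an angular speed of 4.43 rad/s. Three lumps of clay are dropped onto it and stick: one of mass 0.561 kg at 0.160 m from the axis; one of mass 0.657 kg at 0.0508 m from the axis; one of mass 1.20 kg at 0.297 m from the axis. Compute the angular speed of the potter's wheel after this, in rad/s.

ω_f ≈ 3.76 rad/s

The added mass arrives with no angular momentum about the axis, and any external torque about the axis is negligible, so the system's angular momentum is conserved.
I_p = ½(13.7)(0.315)² = 0.6797 kg·m².
Added inertia Σmr² = (0.561)(0.160)² + (0.657)(0.0508)² + (1.20)(0.297)² = 0.1219 kg·m²; I_f = 0.6797 + 0.1219 = 0.8016 kg·m².
ω_f = I_p ω_i / I_f = (0.6797)(4.43) / 0.8016 = 3.756 rad/s.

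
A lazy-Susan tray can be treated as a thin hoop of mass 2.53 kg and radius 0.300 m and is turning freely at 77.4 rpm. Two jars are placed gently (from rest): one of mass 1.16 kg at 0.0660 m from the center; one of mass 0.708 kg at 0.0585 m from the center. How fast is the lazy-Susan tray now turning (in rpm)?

The added mass arrives with no angular momentum about the center, and any external torque about the center is negligible, so the system's angular momentum is conserved.
I_p = (2.53)(0.300)² = 0.2277 kg·m².
Added inertia Σmr² = (1.16)(0.0660)² + (0.708)(0.0585)² = 0.007476 kg·m²; I_f = 0.2277 + 0.007476 = 0.2352 kg·m².
ω_f = I_p ω_i / I_f = (0.2277)(77.4) / 0.2352 = 74.94 rpm.

ω_f ≈ 74.9 rpm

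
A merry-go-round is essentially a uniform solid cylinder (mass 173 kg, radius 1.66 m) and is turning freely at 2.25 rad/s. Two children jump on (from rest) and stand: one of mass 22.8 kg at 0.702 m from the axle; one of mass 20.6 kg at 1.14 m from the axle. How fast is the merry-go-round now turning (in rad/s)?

ω_f ≈ 1.94 rad/s

The added mass arrives with no angular momentum about the axle, and any external torque about the axle is negligible, so the system's angular momentum is conserved.
I_p = ½(173)(1.66)² = 238.4 kg·m².
Added inertia Σmr² = (22.8)(0.702)² + (20.6)(1.14)² = 38.01 kg·m²; I_f = 238.4 + 38.01 = 276.4 kg·m².
ω_f = I_p ω_i / I_f = (238.4)(2.25) / 276.4 = 1.941 rad/s.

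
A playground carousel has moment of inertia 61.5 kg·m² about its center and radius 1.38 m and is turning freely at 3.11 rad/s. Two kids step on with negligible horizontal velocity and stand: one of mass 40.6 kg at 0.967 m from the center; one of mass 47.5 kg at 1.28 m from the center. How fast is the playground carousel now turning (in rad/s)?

No external torque acts about the center; L_before = L_after.
Added inertia Σmr² = (40.6)(0.967)² + (47.5)(1.28)² = 115.8 kg·m²; I_f = 61.50 + 115.8 = 177.3 kg·m².
ω_f = I_p ω_i / I_f = (61.50)(3.11) / 177.3 = 1.079 rad/s.

ω_f ≈ 1.08 rad/s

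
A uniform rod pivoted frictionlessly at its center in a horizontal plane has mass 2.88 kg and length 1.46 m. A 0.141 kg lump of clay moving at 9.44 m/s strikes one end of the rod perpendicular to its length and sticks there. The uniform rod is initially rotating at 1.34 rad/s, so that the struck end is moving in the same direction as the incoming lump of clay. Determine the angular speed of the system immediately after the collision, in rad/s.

|ω_f| ≈ 2.82 rad/s

The axle reaction passes through the pivot and exerts no torque about it; angular momentum about the pivot is conserved through the impact.
I_p = (1/12)(2.88)(1.46)² = 0.5116 kg·m². Taking the sense of the lump of clay's angular momentum as positive, L_{lump} = m v R = (0.141)(9.44)(1.46/2) = 0.9717 kg·m²/s.
L_i = +I_p ω_p + m v R = +(0.5116)(1.34) + 0.9717 = 1.657 kg·m²/s.
After sticking, I_f = I_p + m R² = 0.5116 + (0.141)(1.46/2)² = 0.5867 kg·m².
ω_f = L_i / I_f = 1.657 / 0.5867 = 2.824 rad/s.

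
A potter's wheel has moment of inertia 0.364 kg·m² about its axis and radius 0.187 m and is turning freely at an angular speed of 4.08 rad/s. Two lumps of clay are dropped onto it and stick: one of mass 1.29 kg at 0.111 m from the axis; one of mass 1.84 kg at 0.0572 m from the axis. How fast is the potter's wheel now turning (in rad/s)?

No external torque acts about the axis; L_before = L_after.
Added inertia Σmr² = (1.29)(0.111)² + (1.84)(0.0572)² = 0.02191 kg·m²; I_f = 0.3640 + 0.02191 = 0.3859 kg·m².
ω_f = I_p ω_i / I_f = (0.3640)(4.08) / 0.3859 = 3.848 rad/s.

ω_f ≈ 3.85 rad/s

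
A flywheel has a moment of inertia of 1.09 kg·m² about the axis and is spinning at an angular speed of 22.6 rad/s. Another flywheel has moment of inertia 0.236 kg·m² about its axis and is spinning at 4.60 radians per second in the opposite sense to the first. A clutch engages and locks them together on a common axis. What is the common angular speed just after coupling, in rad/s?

|ω_f| ≈ 17.8 rad/s

No external torque acts about the common axis, so total angular momentum is conserved.
Taking A's sense as positive: L = (1.090)(22.6) − (0.2360)(4.60) = 23.55 kg·m²·rad/s.
Combined I = 1.090 + 0.2360 = 1.326 kg·m².
ω_f = L / I = 23.55 / 1.326 = 17.76 rad/s.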